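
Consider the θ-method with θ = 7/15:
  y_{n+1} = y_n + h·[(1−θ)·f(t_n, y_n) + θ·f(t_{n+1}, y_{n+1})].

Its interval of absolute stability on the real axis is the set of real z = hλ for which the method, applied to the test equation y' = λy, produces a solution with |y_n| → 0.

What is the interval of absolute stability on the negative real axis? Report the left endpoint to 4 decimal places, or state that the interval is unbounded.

(-30.0000, 0).

Test eqn y'=λy, z=hλ:
  y_{n+1} = y_n + z·[8/15·y_n + 7/15·y_{n+1}] ⇒ (1 − 7/15z)y_{n+1} = (1 + 8/15z)y_n
  Hence R(z) = (1 + 8/15z)/(1 − 7/15z).

Boundary: |R(x)|=1, x<0.
x=-0.98: |R|=0.3275
R=−1: 1+8/15x = −1+7/15x ⇒ -1/15x=2 ⇒ x=2/(-1/15)=-30.0000
Confirm numerically:
  x=-26.660: |R|=0.98343 <1
  x=-26.494: |R|=0.98251 <1
  x=-15.297: |R|=0.87956 <1
  x=-30.367: |R|=1.00161 >1
  x=-30.335: |R|=1.00147 >1
  x=-30.197: |R|=1.00087 >1
So |R|<1 on (-30.0000, 0).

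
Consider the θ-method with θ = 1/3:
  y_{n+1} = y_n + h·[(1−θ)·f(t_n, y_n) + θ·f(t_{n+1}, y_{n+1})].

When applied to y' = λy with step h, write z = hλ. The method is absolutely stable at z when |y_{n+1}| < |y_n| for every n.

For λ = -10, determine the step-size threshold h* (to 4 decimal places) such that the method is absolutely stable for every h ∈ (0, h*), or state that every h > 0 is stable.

(-6.0000,0); λ=-10 ⇒ h* = (6)/10 = 0.6000.

Test eqn y'=λy, z=hλ:
  y_{n+1} = y_n + z·[2/3·y_n + 1/3·y_{n+1}] ⇒ (1 − 1/3z)y_{n+1} = (1 + 2/3z)y_n
  ⇒ R(z) = (1 + 2/3z)/(1 − 1/3z).

Boundary: |R(x)|=1, x<0.
x=-1.02: |R|=0.2388
R=−1: 1+2/3x = −1+1/3x ⇒ -1/3x=2 ⇒ x=2/(-1/3)=-6.0000
Confirm numerically:
  x=-5.652: |R|=0.95978 <1
  x=-3.752: |R|=0.66706 <1
  x=-2.480: |R|=0.35766 <1
  x=-6.511: |R|=1.05373 >1
  x=-6.167: |R|=1.01822 >1
  x=-6.042: |R|=1.00464 >1
So |R|<1 on (-6.0000, 0).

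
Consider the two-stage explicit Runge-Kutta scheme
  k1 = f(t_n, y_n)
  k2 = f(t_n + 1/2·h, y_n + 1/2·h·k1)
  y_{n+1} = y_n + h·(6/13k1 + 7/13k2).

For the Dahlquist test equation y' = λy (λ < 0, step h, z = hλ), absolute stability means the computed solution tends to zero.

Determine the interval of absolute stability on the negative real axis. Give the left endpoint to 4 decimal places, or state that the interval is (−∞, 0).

With y'=λy (z=hλ):
  k1=λy_n ⇒ h·k1=z·y_n;  k2=λ(1+1/2z)y_n ⇒ h·k2=z(1+1/2z)y_n
  y_{n+1}/y_n = 1 + 6/13z + 7/13z(1+1/2z) = 1 + z + 7/26z²
  R(z) = 1 + z + 7/26z².

Boundary: |R(x)|=1, x<0.
x=-1.21: |R|=0.1842
R=1: x+7/26x²=0 ⇒ x=−26/7=-3.7143; min R=1−1/(4·7/26)=0.0714>−1
Confirm numerically:
  x=-3.657: |R|=0.94360 <1
  x=-3.498: |R|=0.79631 <1
  x=-2.719: |R|=0.27141 <1
  x=-2.706: |R|=0.26543 <1
  x=-3.846: |R|=1.13639 >1
  x=-3.838: |R|=1.12783 >1
  x=-3.791: |R|=1.07830 >1
So |R|<1 on (-3.7143, 0).

(-3.7143, 0).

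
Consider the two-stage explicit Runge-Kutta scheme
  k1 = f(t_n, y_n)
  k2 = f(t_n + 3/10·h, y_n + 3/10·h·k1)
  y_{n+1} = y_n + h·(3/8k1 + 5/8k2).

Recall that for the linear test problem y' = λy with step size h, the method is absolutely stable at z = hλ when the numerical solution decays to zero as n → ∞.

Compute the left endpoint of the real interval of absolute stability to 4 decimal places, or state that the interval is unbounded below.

Test eqn y'=λy, z=hλ:
  k1=λy_n ⇒ h·k1=z·y_n;  k2=λ(1+3/10z)y_n ⇒ h·k2=z(1+3/10z)y_n
  y_{n+1}/y_n = 1 + 3/8z + 5/8z(1+3/10z) = 1 + z + 3/16z²
  ⇒ R(z) = 1 + z + 3/16z².

Boundary: |R(x)|=1, x<0.
x=-0.93: |R|=0.2322
R=1: x+3/16x²=0 ⇒ x=−16/3=-5.3333; min R=1−1/(4·3/16)=-0.3333>−1
Confirm numerically:
  x=-5.149: |R|=0.82204 <1
  x=-4.725: |R|=0.46105 <1
  x=-3.357: |R|=0.24398 <1
  x=-2.385: |R|=0.31846 <1
  x=-5.923: |R|=1.65486 >1
  x=-5.886: |R|=1.60994 >1
  x=-5.827: |R|=1.53936 >1
Interval (-5.3333, 0).

left endpoint -5.3333.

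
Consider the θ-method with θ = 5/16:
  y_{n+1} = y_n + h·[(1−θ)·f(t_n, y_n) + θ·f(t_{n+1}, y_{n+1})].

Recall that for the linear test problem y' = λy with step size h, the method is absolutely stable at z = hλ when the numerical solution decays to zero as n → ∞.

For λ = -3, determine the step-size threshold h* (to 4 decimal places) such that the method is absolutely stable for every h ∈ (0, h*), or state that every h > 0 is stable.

With y'=λy (z=hλ):
  y_{n+1} = y_n + z·[11/16·y_n + 5/16·y_{n+1}] ⇒ (1 − 5/16z)y_{n+1} = (1 + 11/16z)y_n
  ⇒ R(z) = (1 + 11/16z)/(1 − 5/16z).

Boundary: |R(x)|=1, x<0.
x=-0.98: |R|=0.2498
R=−1: 1+11/16x = −1+5/16x ⇒ -3/8x=2 ⇒ x=2/(-3/8)=-5.3333
Confirm numerically:
  x=-4.947: |R|=0.94310 <1
  x=-4.457: |R|=0.86266 <1
  x=-4.091: |R|=0.79553 <1
  x=-2.755: |R|=0.48044 <1
  x=-5.638: |R|=1.04137 >1
  x=-5.520: |R|=1.02569 >1
Stable set (-5.3333, 0).

(-5.3333,0); λ=-3 ⇒ h* = (16/3)/3 = 1.7778.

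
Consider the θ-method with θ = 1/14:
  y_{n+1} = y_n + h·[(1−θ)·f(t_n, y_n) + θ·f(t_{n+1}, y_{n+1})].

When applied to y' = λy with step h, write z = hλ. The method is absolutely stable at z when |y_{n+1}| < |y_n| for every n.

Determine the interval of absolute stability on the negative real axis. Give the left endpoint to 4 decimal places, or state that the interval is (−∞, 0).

z∈(-2.3333,0).

With y'=λy (z=hλ):
  y_{n+1} = y_n + z·[13/14·y_n + 1/14·y_{n+1}] ⇒ (1 − 1/14z)y_{n+1} = (1 + 13/14z)y_n
  so R(z) = (1 + 13/14z)/(1 − 1/14z).

Find x<0 with |R(x)|<1.
x=-0.72: |R|=0.3152
R=−1: 1+13/14x = −1+1/14x ⇒ -6/7x=2 ⇒ x=2/(-6/7)=-2.3333
Confirm numerically:
  x=-1.577: |R|=0.41735 <1
  x=-1.429: |R|=0.29665 <1
  x=-1.218: |R|=0.12052 <1
  x=-1.160: |R|=0.07124 <1
  x=-2.818: |R|=1.34582 >1
  x=-2.723: |R|=1.27961 >1
  x=-2.543: |R|=1.15209 >1
So |R|<1 on (-2.3333, 0).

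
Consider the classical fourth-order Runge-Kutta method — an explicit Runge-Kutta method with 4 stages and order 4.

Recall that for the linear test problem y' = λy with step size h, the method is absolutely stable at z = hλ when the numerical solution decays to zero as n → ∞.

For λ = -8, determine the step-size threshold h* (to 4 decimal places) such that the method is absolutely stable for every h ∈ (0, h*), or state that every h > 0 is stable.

(-2.7853,0); λ=-8 ⇒ h* = 0.3482.

Test eqn y'=λy, z=hλ:
  order 4, 4-stage ⇒ R(z)=1+z+z^2/2+z^3/6+z^4/24
  (e.g. R(-0.42)=0.65715, |R|=0.65715)

Find x<0 with |R(x)|<1.
x=-0.42: |R|=0.6571
|R(-2.83)|=1.0695 |R(-2.74)|=0.9338 |R(-1.33)|=0.2927
Bisect:
  x_lo=-3.2183 |R|=1.8748  x_hi=-0.0808 |R|=0.9224
  mid=-1.64958 |R|=0.27138 →hi
  mid=-2.43396 |R|=0.58724 →hi
  mid=-2.82615 |R|=1.06336 →lo
  mid=-2.63005 |R|=0.79008 →hi
  mid=-2.72810 |R|=0.91714 →hi
  mid=-2.77712 |R|=0.98775 →hi
  mid=-2.80163 |R|=1.02492 →lo
  mid=-2.78938 |R|=1.00618 →lo
  mid=-2.78325 |R|=0.99692 →hi
  mid=-2.78631 |R|=1.00154 →lo
  ...
  [-2.78536,-2.78517] ⇒ x*=-2.7853
So |R|<1 on (-2.7853, 0).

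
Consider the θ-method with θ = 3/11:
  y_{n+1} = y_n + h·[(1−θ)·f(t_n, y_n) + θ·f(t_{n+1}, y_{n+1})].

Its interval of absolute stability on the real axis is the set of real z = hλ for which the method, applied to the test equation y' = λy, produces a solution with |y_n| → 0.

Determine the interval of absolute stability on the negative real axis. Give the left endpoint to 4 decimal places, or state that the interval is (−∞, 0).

z∈(-4.4000,0).

Set f=λy, z=hλ:
  y_{n+1} = y_n + z·[8/11·y_n + 3/11·y_{n+1}] ⇒ (1 − 3/11z)y_{n+1} = (1 + 8/11z)y_n
  Hence R(z) = (1 + 8/11z)/(1 − 3/11z).

Solve |R(x)|<1 on ℝ⁻.
x=-0.71: |R|=0.4052
R=−1: 1+8/11x = −1+3/11x ⇒ -5/11x=2 ⇒ x=2/(-5/11)=-4.4000
Confirm numerically:
  x=-3.932: |R|=0.89735 <1
  x=-3.574: |R|=0.80987 <1
  x=-3.150: |R|=0.69438 <1
  x=-1.971: |R|=0.28191 <1
  x=-4.992: |R|=1.11395 >1
  x=-4.698: |R|=1.05938 >1
So |R|<1 on (-4.4000, 0).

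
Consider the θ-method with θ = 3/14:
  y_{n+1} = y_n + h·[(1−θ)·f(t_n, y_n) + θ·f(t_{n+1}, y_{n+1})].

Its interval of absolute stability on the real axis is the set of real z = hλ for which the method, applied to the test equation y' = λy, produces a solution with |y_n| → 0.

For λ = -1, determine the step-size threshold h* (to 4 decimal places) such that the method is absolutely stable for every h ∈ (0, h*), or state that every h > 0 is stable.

With y'=λy (z=hλ):
  y_{n+1} = y_n + z·[11/14·y_n + 3/14·y_{n+1}] ⇒ (1 − 3/14z)y_{n+1} = (1 + 11/14z)y_n
  R(z) = (1 + 11/14z)/(1 − 3/14z).

Solve |R(x)|<1 on ℝ⁻.
x=-0.62: |R|=0.4527
R=−1: 1+11/14x = −1+3/14x ⇒ -4/7x=2 ⇒ x=2/(-4/7)=-3.5000
Confirm numerically:
  x=-3.443: |R|=0.98126 <1
  x=-3.289: |R|=0.92927 <1
  x=-2.771: |R|=0.73863 <1
  x=-1.975: |R|=0.38770 <1
  x=-4.046: |R|=1.16711 >1
  x=-3.991: |R|=1.15123 >1
  x=-3.709: |R|=1.06654 >1
Stable set (-3.5000, 0).

(-3.5000,0); λ=-1 ⇒ h* = (7/2)/1 = 3.5000.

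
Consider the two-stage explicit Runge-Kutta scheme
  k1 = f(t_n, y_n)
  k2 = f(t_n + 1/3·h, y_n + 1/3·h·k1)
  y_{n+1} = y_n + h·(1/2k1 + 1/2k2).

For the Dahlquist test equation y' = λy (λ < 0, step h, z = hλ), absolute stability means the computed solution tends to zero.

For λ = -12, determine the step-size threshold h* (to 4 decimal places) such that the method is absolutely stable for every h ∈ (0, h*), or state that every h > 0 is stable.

(-6.0000,0); λ=-12 ⇒ h* = (6)/12 = 0.5000.

With y'=λy (z=hλ):
  k1=λy_n ⇒ h·k1=z·y_n;  k2=λ(1+1/3z)y_n ⇒ h·k2=z(1+1/3z)y_n
  y_{n+1}/y_n = 1 + 1/2z + 1/2z(1+1/3z) = 1 + z + 1/6z²
  ⇒ R(z) = 1 + z + 1/6z².

Boundary: |R(x)|=1, x<0.
x=-0.86: |R|=0.2633
R=1: x+1/6x²=0 ⇒ x=−6=-6.0000; min R=1−1/(4·1/6)=-0.5000>−1
Confirm numerically:
  x=-5.544: |R|=0.57866 <1
  x=-4.622: |R|=0.06152 <1
  x=-4.035: |R|=0.32146 <1
  x=-3.821: |R|=0.38766 <1
  x=-6.179: |R|=1.18434 >1
  x=-6.104: |R|=1.10580 >1
Interval (-6.0000, 0).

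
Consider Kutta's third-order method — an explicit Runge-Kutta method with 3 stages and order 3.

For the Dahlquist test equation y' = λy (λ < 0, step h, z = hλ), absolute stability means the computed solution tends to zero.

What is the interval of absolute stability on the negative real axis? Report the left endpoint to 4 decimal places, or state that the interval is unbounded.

(-2.5127, 0).

Set f=λy, z=hλ:
  order 3, 3-stage ⇒ R(z)=1+z+z^2/2+z^3/6
  (e.g. R(-1.07)=0.29828, |R|=0.29828)

Need |R(x)|<1, x<0.
x=-1.07: |R|=0.2983
|R(-2.41)|=0.8389 |R(-2.04)|=0.3741 |R(-0.99)|=0.3383
Bisect:
  x_lo=-2.9245 |R|=1.8169  x_hi=-0.3836 |R|=0.6806
  mid=-1.65405 |R|=0.04032 →hi
  mid=-2.28929 |R|=0.66850 →hi
  mid=-2.60690 |R|=1.16166 →lo
  mid=-2.44810 |R|=0.89682 →hi
  mid=-2.52750 |R|=1.02442 →lo
  mid=-2.48780 |R|=0.95945 →hi
  mid=-2.50765 |R|=0.99164 →hi
  mid=-2.51757 |R|=1.00796 →lo
  mid=-2.51261 |R|=0.99978 →hi
  ...
  [-2.51277,-2.51261] ⇒ x*=-2.5127
Stable set (-2.5127, 0).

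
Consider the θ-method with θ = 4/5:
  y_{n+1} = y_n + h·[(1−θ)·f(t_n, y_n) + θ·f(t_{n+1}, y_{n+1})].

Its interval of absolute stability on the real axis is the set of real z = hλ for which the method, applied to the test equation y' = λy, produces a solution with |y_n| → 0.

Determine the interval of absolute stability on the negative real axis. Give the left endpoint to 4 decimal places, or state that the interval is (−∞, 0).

interval (−∞, 0).

Test eqn y'=λy, z=hλ:
  y_{n+1} = y_n + z·[1/5·y_n + 4/5·y_{n+1}] ⇒ (1 − 4/5z)y_{n+1} = (1 + 1/5z)y_n
  R(z) = (1 + 1/5z)/(1 − 4/5z).

Boundary: |R(x)|=1, x<0.
x=-0.44: |R|=0.6746
x=-2: |R|=0.2308
x=-10: |R|=0.1111
x=-100: |R|=0.2346
θ=4/5≥1/2 ⇒ |1+1/5x|<|1−4/5x| ∀x<0 ⇒ interval (−∞,0).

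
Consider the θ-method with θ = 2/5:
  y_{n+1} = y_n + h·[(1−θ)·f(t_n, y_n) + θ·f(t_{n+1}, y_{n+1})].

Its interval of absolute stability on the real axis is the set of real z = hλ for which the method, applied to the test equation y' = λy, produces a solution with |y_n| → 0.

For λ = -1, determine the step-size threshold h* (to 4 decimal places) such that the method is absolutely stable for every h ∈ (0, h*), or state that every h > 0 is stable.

Test eqn y'=λy, z=hλ:
  y_{n+1} = y_n + z·[3/5·y_n + 2/5·y_{n+1}] ⇒ (1 − 2/5z)y_{n+1} = (1 + 3/5z)y_n
  ⇒ R(z) = (1 + 3/5z)/(1 − 2/5z).

Need |R(x)|<1, x<0.
x=-0.95: |R|=0.3116
R=−1: 1+3/5x = −1+2/5x ⇒ -1/5x=2 ⇒ x=2/(-1/5)=-10.0000
Confirm numerically:
  x=-9.102: |R|=0.96130 <1
  x=-8.787: |R|=0.94627 <1
  x=-7.346: |R|=0.86522 <1
  x=-4.962: |R|=0.66242 <1
  x=-10.564: |R|=1.02159 >1
  x=-10.185: |R|=1.00729 >1
  x=-10.158: |R|=1.00624 >1
Stable set (-10.0000, 0).

(-10.0000,0); λ=-1 ⇒ h* = (10)/1 = 10.0000.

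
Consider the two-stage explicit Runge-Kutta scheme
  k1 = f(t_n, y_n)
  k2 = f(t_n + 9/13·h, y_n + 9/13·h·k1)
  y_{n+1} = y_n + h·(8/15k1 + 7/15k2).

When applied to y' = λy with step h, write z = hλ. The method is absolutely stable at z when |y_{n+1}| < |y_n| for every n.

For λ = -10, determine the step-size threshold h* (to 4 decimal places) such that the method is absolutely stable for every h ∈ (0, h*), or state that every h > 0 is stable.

Test eqn y'=λy, z=hλ:
  k1=λy_n ⇒ h·k1=z·y_n;  k2=λ(1+9/13z)y_n ⇒ h·k2=z(1+9/13z)y_n
  y_{n+1}/y_n = 1 + 8/15z + 7/15z(1+9/13z) = 1 + z + 21/65z²
  ⇒ R(z) = 1 + z + 21/65z².

Solve |R(x)|<1 on ℝ⁻.
x=-0.54: |R|=0.5542
R=1: x+21/65x²=0 ⇒ x=−65/21=-3.0952; min R=1−1/(4·21/65)=0.2262>−1
Confirm numerically:
  x=-2.912: |R|=0.82761 <1
  x=-1.903: |R|=0.26699 <1
  x=-1.714: |R|=0.23513 <1
  x=-3.584: |R|=1.56594 >1
  x=-3.329: |R|=1.25142 >1
  x=-3.219: |R|=1.12871 >1
So |R|<1 on (-3.0952, 0).

(-3.0952,0); λ=-10 ⇒ h* = (65/21)/10 = 0.3095.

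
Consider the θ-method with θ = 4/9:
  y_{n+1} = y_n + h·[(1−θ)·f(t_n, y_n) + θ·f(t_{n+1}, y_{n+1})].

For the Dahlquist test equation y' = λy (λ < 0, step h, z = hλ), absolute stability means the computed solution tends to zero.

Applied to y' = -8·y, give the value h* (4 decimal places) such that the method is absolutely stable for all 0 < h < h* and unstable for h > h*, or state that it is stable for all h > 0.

On y'=λy, z=hλ:
  y_{n+1} = y_n + z·[5/9·y_n + 4/9·y_{n+1}] ⇒ (1 − 4/9z)y_{n+1} = (1 + 5/9z)y_n
  Hence R(z) = (1 + 5/9z)/(1 − 4/9z).

Solve |R(x)|<1 on ℝ⁻.
x=-1.71: |R|=0.0284
R=−1: 1+5/9x = −1+4/9x ⇒ -1/9x=2 ⇒ x=2/(-1/9)=-18.0000
Confirm numerically:
  x=-14.909: |R|=0.95497 <1
  x=-11.930: |R|=0.89298 <1
  x=-10.377: |R|=0.84907 <1
  x=-18.440: |R|=1.00532 >1
  x=-18.234: |R|=1.00286 >1
Stable set (-18.0000, 0).

(-18.0000,0); λ=-8 ⇒ h* = (18)/8 = 2.2500.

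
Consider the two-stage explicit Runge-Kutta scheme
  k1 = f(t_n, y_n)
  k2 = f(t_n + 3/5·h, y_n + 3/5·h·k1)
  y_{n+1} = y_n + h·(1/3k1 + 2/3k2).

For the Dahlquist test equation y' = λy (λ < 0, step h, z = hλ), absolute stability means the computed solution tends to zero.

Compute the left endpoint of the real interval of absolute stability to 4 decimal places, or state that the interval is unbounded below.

With y'=λy (z=hλ):
  k1=λy_n ⇒ h·k1=z·y_n;  k2=λ(1+3/5z)y_n ⇒ h·k2=z(1+3/5z)y_n
  y_{n+1}/y_n = 1 + 1/3z + 2/3z(1+3/5z) = 1 + z + 2/5z²
  R(z) = 1 + z + 2/5z².

Solve |R(x)|<1 on ℝ⁻.
x=-1.54: |R|=0.4086
R=1: x+2/5x²=0 ⇒ x=−5/2=-2.5000; min R=1−1/(4·2/5)=0.3750>−1
Confirm numerically:
  x=-2.477: |R|=0.97721 <1
  x=-1.967: |R|=0.58064 <1
  x=-1.965: |R|=0.57949 <1
  x=-1.098: |R|=0.38424 <1
  x=-2.880: |R|=1.43776 >1
  x=-2.704: |R|=1.22065 >1
So |R|<1 on (-2.5000, 0).

left endpoint -2.5000.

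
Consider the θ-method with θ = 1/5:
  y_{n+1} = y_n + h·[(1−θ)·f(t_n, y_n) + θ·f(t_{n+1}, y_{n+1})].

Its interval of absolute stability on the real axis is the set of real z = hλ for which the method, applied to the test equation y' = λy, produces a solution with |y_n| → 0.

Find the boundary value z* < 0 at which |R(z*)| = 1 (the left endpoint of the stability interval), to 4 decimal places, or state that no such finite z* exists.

Set f=λy, z=hλ:
  y_{n+1} = y_n + z·[4/5·y_n + 1/5·y_{n+1}] ⇒ (1 − 1/5z)y_{n+1} = (1 + 4/5z)y_n
  R(z) = (1 + 4/5z)/(1 − 1/5z).

Boundary: |R(x)|=1, x<0.
x=-0.44: |R|=0.5956
R=−1: 1+4/5x = −1+1/5x ⇒ -3/5x=2 ⇒ x=2/(-3/5)=-3.3333
Confirm numerically:
  x=-3.189: |R|=0.94712 <1
  x=-2.049: |R|=0.45340 <1
  x=-1.821: |R|=0.33485 <1
  x=-1.771: |R|=0.30778 <1
  x=-3.592: |R|=1.09032 >1
  x=-3.435: |R|=1.03616 >1
Interval (-3.3333, 0).

left endpoint -3.3333.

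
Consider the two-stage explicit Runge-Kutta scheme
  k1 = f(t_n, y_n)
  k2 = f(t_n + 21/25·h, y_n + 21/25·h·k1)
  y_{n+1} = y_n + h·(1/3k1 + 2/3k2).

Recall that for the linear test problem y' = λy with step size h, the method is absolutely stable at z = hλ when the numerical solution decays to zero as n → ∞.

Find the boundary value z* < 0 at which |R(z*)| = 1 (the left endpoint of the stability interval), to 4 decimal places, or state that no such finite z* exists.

On y'=λy, z=hλ:
  k1=λy_n ⇒ h·k1=z·y_n;  k2=λ(1+21/25z)y_n ⇒ h·k2=z(1+21/25z)y_n
  y_{n+1}/y_n = 1 + 1/3z + 2/3z(1+21/25z) = 1 + z + 14/25z²
  ⇒ R(z) = 1 + z + 14/25z².

Find x<0 with |R(x)|<1.
x=-0.46: |R|=0.6585
R=1: x+14/25x²=0 ⇒ x=−25/14=-1.7857; min R=1−1/(4·14/25)=0.5536>−1
Confirm numerically:
  x=-1.510: |R|=0.76686 <1
  x=-1.328: |R|=0.65961 <1
  x=-1.286: |R|=0.64013 <1
  x=-0.745: |R|=0.56581 <1
  x=-2.340: |R|=1.72634 >1
  x=-2.132: |R|=1.41344 >1
So |R|<1 on (-1.7857, 0).

z* = -1.7857.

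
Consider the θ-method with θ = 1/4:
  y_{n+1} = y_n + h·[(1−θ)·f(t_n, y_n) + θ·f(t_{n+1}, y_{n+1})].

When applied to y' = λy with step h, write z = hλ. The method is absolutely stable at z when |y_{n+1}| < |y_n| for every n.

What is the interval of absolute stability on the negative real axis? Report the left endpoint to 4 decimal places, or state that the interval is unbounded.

On y'=λy, z=hλ:
  y_{n+1} = y_n + z·[3/4·y_n + 1/4·y_{n+1}] ⇒ (1 − 1/4z)y_{n+1} = (1 + 3/4z)y_n
  ⇒ R(z) = (1 + 3/4z)/(1 − 1/4z).

Need |R(x)|<1, x<0.
x=-1.69: |R|=0.1880
R=−1: 1+3/4x = −1+1/4x ⇒ -1/2x=2 ⇒ x=2/(-1/2)=-4.0000
Confirm numerically:
  x=-3.158: |R|=0.76474 <1
  x=-2.983: |R|=0.70872 <1
  x=-2.445: |R|=0.51746 <1
  x=-2.003: |R|=0.33467 <1
  x=-4.466: |R|=1.11009 >1
  x=-4.202: |R|=1.04926 >1
Stable set (-4.0000, 0).

z∈(-4.0000,0).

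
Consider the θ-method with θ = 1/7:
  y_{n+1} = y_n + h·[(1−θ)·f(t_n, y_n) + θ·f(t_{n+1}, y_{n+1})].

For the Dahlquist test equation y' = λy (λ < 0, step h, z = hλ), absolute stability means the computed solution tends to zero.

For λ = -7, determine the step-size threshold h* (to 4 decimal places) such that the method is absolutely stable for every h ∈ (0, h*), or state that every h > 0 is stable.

Set f=λy, z=hλ:
  y_{n+1} = y_n + z·[6/7·y_n + 1/7·y_{n+1}] ⇒ (1 − 1/7z)y_{n+1} = (1 + 6/7z)y_n
  so R(z) = (1 + 6/7z)/(1 − 1/7z).

Solve |R(x)|<1 on ℝ⁻.
x=-0.74: |R|=0.3307
R=−1: 1+6/7x = −1+1/7x ⇒ -5/7x=2 ⇒ x=2/(-5/7)=-2.8000
Confirm numerically:
  x=-1.908: |R|=0.49933 <1
  x=-1.843: |R|=0.45889 <1
  x=-1.697: |R|=0.36587 <1
  x=-1.351: |R|=0.13244 <1
  x=-3.273: |R|=1.23022 >1
  x=-3.186: |R|=1.18948 >1
  x=-2.852: |R|=1.02639 >1
So |R|<1 on (-2.8000, 0).

(-2.8000,0); λ=-7 ⇒ h* = (14/5)/7 = 0.4000.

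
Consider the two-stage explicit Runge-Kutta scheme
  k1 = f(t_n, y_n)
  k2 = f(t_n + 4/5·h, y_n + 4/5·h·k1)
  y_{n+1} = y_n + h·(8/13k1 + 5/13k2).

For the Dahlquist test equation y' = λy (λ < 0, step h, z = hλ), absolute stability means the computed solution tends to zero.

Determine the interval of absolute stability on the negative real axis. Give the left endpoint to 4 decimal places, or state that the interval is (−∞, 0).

With y'=λy (z=hλ):
  k1=λy_n ⇒ h·k1=z·y_n;  k2=λ(1+4/5z)y_n ⇒ h·k2=z(1+4/5z)y_n
  y_{n+1}/y_n = 1 + 8/13z + 5/13z(1+4/5z) = 1 + z + 4/13z²
  Hence R(z) = 1 + z + 4/13z².

Boundary: |R(x)|=1, x<0.
x=-0.52: |R|=0.5632
R=1: x+4/13x²=0 ⇒ x=−13/4=-3.2500; min R=1−1/(4·4/13)=0.1875>−1
Confirm numerically:
  x=-2.147: |R|=0.27134 <1
  x=-2.101: |R|=0.25722 <1
  x=-1.543: |R|=0.18957 <1
  x=-3.761: |R|=1.59134 >1
  x=-3.354: |R|=1.10733 >1
  x=-3.317: |R|=1.06838 >1
Stable set (-3.2500, 0).

z∈(-3.2500,0).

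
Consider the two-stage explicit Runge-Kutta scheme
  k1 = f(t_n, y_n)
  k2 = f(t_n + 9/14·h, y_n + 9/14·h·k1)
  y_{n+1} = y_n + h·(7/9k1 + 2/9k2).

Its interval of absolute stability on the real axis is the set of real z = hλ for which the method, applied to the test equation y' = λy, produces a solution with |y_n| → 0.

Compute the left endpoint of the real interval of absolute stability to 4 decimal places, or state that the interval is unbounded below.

left endpoint -7.0000.

Test eqn y'=λy, z=hλ:
  k1=λy_n ⇒ h·k1=z·y_n;  k2=λ(1+9/14z)y_n ⇒ h·k2=z(1+9/14z)y_n
  y_{n+1}/y_n = 1 + 7/9z + 2/9z(1+9/14z) = 1 + z + 1/7z²
  so R(z) = 1 + z + 1/7z².

Find x<0 with |R(x)|<1.
x=-1.24: |R|=0.0203
R=1: x+1/7x²=0 ⇒ x=−7=-7.0000; min R=1−1/(4·1/7)=-0.7500>−1
Confirm numerically:
  x=-6.685: |R|=0.69917 <1
  x=-5.951: |R|=0.10820 <1
  x=-5.813: |R|=0.01428 <1
  x=-5.414: |R|=0.22666 <1
  x=-7.128: |R|=1.13034 >1
  x=-7.105: |R|=1.10657 >1
So |R|<1 on (-7.0000, 0).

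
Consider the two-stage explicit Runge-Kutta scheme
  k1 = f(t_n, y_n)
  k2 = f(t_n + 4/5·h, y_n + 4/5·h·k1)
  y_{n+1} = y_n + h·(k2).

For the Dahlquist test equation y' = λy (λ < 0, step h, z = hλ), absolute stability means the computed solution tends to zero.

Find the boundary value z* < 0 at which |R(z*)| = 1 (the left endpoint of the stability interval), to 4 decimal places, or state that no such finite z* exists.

Set f=λy, z=hλ:
  k1=λy_n ⇒ h·k1=z·y_n;  k2=λ(1+4/5z)y_n ⇒ h·k2=z(1+4/5z)y_n
  y_{n+1}/y_n = 1 + z(1+4/5z) = 1 + z + 4/5z²
  Hence R(z) = 1 + z + 4/5z².

Solve |R(x)|<1 on ℝ⁻.
x=-1.54: |R|=1.3573
R=1: x+4/5x²=0 ⇒ x=−5/4=-1.2500; min R=1−1/(4·4/5)=0.6875>−1
Confirm numerically:
  x=-1.218: |R|=0.96882 <1
  x=-0.789: |R|=0.70902 <1
  x=-0.719: |R|=0.69457 <1
  x=-1.739: |R|=1.68030 >1
  x=-1.622: |R|=1.48271 >1
  x=-1.607: |R|=1.45896 >1
So |R|<1 on (-1.2500, 0).

left endpoint -1.2500.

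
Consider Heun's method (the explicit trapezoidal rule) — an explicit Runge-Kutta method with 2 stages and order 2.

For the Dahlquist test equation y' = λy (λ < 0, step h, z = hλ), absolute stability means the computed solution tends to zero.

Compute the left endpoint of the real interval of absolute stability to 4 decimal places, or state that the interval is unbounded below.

On y'=λy, z=hλ:
  order 2, 2-stage ⇒ R(z)=1+z+z^2/2
  (e.g. R(-0.64)=0.56480, |R|=0.56480)

Need |R(x)|<1, x<0.
x=-0.64: |R|=0.5648
|R(-1.98)|=0.9802 |R(-1.35)|=0.5613 |R(-1.16)|=0.5128
Bisect:
  x_lo=-2.4923 |R|=1.6134  x_hi=-0.3766 |R|=0.6943
  mid=-1.43445 |R|=0.59437 →hi
  mid=-1.96335 |R|=0.96402 →hi
  mid=-2.22780 |R|=1.25375 →lo
  mid=-2.09557 |R|=1.10014 →lo
  mid=-2.02946 |R|=1.02990 →lo
  mid=-1.99641 |R|=0.99641 →hi
  mid=-2.01293 |R|=1.01302 →lo
  mid=-2.00467 |R|=1.00468 →lo
  mid=-2.00054 |R|=1.00054 →lo
  ...
  [-2.00002,-1.99989] ⇒ x*=-2.0000
Interval (-2.0000, 0).

left endpoint -2.0000.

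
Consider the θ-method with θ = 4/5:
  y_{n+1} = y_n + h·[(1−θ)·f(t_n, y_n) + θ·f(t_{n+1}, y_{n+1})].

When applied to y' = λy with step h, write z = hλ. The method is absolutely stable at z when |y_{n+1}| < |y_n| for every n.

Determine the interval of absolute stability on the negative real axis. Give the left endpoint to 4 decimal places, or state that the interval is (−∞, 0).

(−∞, 0) — no finite endpoint.

Test eqn y'=λy, z=hλ:
  y_{n+1} = y_n + z·[1/5·y_n + 4/5·y_{n+1}] ⇒ (1 − 4/5z)y_{n+1} = (1 + 1/5z)y_n
  R(z) = (1 + 1/5z)/(1 − 4/5z).

Solve |R(x)|<1 on ℝ⁻.
x=-0.95: |R|=0.4602
x=-2: |R|=0.2308
x=-10: |R|=0.1111
x=-100: |R|=0.2346
θ=4/5≥1/2 ⇒ |1+1/5x|<|1−4/5x| ∀x<0 ⇒ unbounded interval.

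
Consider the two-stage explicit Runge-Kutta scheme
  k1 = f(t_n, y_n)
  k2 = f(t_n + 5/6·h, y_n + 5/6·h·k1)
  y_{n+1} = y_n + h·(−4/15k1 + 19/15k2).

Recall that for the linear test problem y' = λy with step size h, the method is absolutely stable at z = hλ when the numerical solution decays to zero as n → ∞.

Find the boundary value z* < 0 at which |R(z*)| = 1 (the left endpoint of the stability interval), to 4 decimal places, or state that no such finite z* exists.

left endpoint -0.9474.

On y'=λy, z=hλ:
  k1=λy_n ⇒ h·k1=z·y_n;  k2=λ(1+5/6z)y_n ⇒ h·k2=z(1+5/6z)y_n
  y_{n+1}/y_n = 1 − 4/15z + 19/15z(1+5/6z) = 1 + z + 19/18z²
  Hence R(z) = 1 + z + 19/18z².

Solve |R(x)|<1 on ℝ⁻.
x=-0.91: |R|=0.9641
R=1: x+19/18x²=0 ⇒ x=−18/19=-0.9474; min R=1−1/(4·19/18)=0.7632>−1
Confirm numerically:
  x=-0.753: |R|=0.84551 <1
  x=-0.497: |R|=0.76373 <1
  x=-0.448: |R|=0.76385 <1
  x=-0.388: |R|=0.77091 <1
  x=-1.521: |R|=1.92097 >1
  x=-1.122: |R|=1.20682 >1
Interval (-0.9474, 0).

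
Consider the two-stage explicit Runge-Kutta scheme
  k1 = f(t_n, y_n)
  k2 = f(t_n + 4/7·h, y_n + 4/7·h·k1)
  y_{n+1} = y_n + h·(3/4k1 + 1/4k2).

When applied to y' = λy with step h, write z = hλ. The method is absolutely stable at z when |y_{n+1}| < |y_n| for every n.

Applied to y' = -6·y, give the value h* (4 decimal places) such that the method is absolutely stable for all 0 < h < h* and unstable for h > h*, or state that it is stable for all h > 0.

(-7.0000,0); λ=-6 ⇒ h* = (7)/6 = 1.1667.

With y'=λy (z=hλ):
  k1=λy_n ⇒ h·k1=z·y_n;  k2=λ(1+4/7z)y_n ⇒ h·k2=z(1+4/7z)y_n
  y_{n+1}/y_n = 1 + 3/4z + 1/4z(1+4/7z) = 1 + z + 1/7z²
  so R(z) = 1 + z + 1/7z².

Boundary: |R(x)|=1, x<0.
x=-1.74: |R|=0.3075
R=1: x+1/7x²=0 ⇒ x=−7=-7.0000; min R=1−1/(4·1/7)=-0.7500>−1
Confirm numerically:
  x=-6.895: |R|=0.89657 <1
  x=-6.418: |R|=0.46639 <1
  x=-6.159: |R|=0.26004 <1
  x=-7.590: |R|=1.63973 >1
  x=-7.536: |R|=1.57704 >1
  x=-7.432: |R|=1.45866 >1
Stable set (-7.0000, 0).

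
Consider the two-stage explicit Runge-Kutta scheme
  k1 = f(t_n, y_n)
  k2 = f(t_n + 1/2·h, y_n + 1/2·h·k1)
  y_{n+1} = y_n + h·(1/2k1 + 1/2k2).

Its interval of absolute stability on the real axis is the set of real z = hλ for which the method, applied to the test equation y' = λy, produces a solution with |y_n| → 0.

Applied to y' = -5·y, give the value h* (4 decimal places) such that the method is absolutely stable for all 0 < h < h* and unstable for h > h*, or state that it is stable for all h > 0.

(-4.0000,0); λ=-5 ⇒ h* = (4)/5 = 0.8000.

Set f=λy, z=hλ:
  k1=λy_n ⇒ h·k1=z·y_n;  k2=λ(1+1/2z)y_n ⇒ h·k2=z(1+1/2z)y_n
  y_{n+1}/y_n = 1 + 1/2z + 1/2z(1+1/2z) = 1 + z + 1/4z²
  ⇒ R(z) = 1 + z + 1/4z².

Boundary: |R(x)|=1, x<0.
x=-1.32: |R|=0.1156
R=1: x+1/4x²=0 ⇒ x=−4=-4.0000; min R=1−1/(4·1/4)=0.0000>−1
Confirm numerically:
  x=-3.206: |R|=0.36361 <1
  x=-2.833: |R|=0.17347 <1
  x=-2.388: |R|=0.03764 <1
  x=-1.982: |R|=0.00008 <1
  x=-4.458: |R|=1.51044 >1
  x=-4.341: |R|=1.37007 >1
  x=-4.217: |R|=1.22877 >1
So |R|<1 on (-4.0000, 0).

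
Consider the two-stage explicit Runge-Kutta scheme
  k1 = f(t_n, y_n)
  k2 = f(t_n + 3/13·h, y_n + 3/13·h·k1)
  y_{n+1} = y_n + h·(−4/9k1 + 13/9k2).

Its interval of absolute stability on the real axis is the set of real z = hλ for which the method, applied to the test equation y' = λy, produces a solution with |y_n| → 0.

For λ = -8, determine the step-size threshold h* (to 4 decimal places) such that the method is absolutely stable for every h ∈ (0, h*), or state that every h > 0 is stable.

Set f=λy, z=hλ:
  k1=λy_n ⇒ h·k1=z·y_n;  k2=λ(1+3/13z)y_n ⇒ h·k2=z(1+3/13z)y_n
  y_{n+1}/y_n = 1 − 4/9z + 13/9z(1+3/13z) = 1 + z + 1/3z²
  so R(z) = 1 + z + 1/3z².

Need |R(x)|<1, x<0.
x=-1.04: |R|=0.3205
R=1: x+1/3x²=0 ⇒ x=−3=-3.0000; min R=1−1/(4·1/3)=0.2500>−1
Confirm numerically:
  x=-2.705: |R|=0.73401 <1
  x=-1.438: |R|=0.25128 <1
  x=-1.405: |R|=0.25301 <1
  x=-3.506: |R|=1.59135 >1
  x=-3.417: |R|=1.47496 >1
  x=-3.116: |R|=1.12049 >1
Interval (-3.0000, 0).

(-3.0000,0); λ=-8 ⇒ h* = (3)/8 = 0.3750.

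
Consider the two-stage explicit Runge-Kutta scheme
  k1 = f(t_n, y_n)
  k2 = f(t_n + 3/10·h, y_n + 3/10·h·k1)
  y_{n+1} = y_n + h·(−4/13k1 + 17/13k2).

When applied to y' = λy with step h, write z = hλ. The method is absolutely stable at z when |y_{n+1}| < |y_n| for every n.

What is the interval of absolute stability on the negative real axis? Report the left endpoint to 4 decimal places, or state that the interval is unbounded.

Test eqn y'=λy, z=hλ:
  k1=λy_n ⇒ h·k1=z·y_n;  k2=λ(1+3/10z)y_n ⇒ h·k2=z(1+3/10z)y_n
  y_{n+1}/y_n = 1 − 4/13z + 17/13z(1+3/10z) = 1 + z + 51/130z²
  R(z) = 1 + z + 51/130z².

Solve |R(x)|<1 on ℝ⁻.
x=-0.62: |R|=0.5308
R=1: x+51/130x²=0 ⇒ x=−130/51=-2.5490; min R=1−1/(4·51/130)=0.3627>−1
Confirm numerically:
  x=-1.775: |R|=0.46101 <1
  x=-1.625: |R|=0.41094 <1
  x=-1.527: |R|=0.38776 <1
  x=-1.056: |R|=0.38148 <1
  x=-2.908: |R|=1.40954 >1
  x=-2.857: |R|=1.34519 >1
  x=-2.832: |R|=1.31440 >1
So |R|<1 on (-2.5490, 0).

(-2.5490, 0).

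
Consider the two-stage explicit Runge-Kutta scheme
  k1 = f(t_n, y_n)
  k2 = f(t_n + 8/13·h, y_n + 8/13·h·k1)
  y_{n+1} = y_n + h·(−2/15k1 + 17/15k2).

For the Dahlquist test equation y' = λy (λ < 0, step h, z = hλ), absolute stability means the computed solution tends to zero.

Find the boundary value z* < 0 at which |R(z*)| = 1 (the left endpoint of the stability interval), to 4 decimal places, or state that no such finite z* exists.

On y'=λy, z=hλ:
  k1=λy_n ⇒ h·k1=z·y_n;  k2=λ(1+8/13z)y_n ⇒ h·k2=z(1+8/13z)y_n
  y_{n+1}/y_n = 1 − 2/15z + 17/15z(1+8/13z) = 1 + z + 136/195z²
  Hence R(z) = 1 + z + 136/195z².

Boundary: |R(x)|=1, x<0.
x=-1.57: |R|=1.1491
R=1: x+136/195x²=0 ⇒ x=−195/136=-1.4338; min R=1−1/(4·136/195)=0.6415>−1
Confirm numerically:
  x=-1.031: |R|=0.71035 <1
  x=-0.786: |R|=0.64487 <1
  x=-0.613: |R|=0.64907 <1
  x=-1.775: |R|=1.42236 >1
  x=-1.736: |R|=1.36586 >1
  x=-1.662: |R|=1.26449 >1
Interval (-1.4338, 0).

left endpoint -1.4338.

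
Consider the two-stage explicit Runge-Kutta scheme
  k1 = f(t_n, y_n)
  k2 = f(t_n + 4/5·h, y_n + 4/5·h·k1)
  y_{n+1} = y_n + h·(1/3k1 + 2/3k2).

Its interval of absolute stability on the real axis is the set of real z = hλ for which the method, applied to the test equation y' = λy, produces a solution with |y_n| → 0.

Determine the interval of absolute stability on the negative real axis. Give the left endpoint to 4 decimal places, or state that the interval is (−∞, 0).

(-1.8750, 0).

On y'=λy, z=hλ:
  k1=λy_n ⇒ h·k1=z·y_n;  k2=λ(1+4/5z)y_n ⇒ h·k2=z(1+4/5z)y_n
  y_{n+1}/y_n = 1 + 1/3z + 2/3z(1+4/5z) = 1 + z + 8/15z²
  Hence R(z) = 1 + z + 8/15z².

Solve |R(x)|<1 on ℝ⁻.
x=-0.53: |R|=0.6198
R=1: x+8/15x²=0 ⇒ x=−15/8=-1.8750; min R=1−1/(4·8/15)=0.5312>−1
Confirm numerically:
  x=-1.234: |R|=0.57814 <1
  x=-0.998: |R|=0.53320 <1
  x=-0.879: |R|=0.53308 <1
  x=-2.433: |R|=1.72406 >1
  x=-2.384: |R|=1.64718 >1
Stable set (-1.8750, 0).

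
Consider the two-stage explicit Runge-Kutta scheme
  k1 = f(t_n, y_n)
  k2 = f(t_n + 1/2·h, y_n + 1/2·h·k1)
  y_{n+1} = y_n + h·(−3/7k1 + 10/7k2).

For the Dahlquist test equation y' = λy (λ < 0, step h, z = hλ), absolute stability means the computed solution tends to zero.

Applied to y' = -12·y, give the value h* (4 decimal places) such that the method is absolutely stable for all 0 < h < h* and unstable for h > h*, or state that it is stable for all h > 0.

On y'=λy, z=hλ:
  k1=λy_n ⇒ h·k1=z·y_n;  k2=λ(1+1/2z)y_n ⇒ h·k2=z(1+1/2z)y_n
  y_{n+1}/y_n = 1 − 3/7z + 10/7z(1+1/2z) = 1 + z + 5/7z²
  R(z) = 1 + z + 5/7z².

Find x<0 with |R(x)|<1.
x=-1.28: |R|=0.8903
R=1: x+5/7x²=0 ⇒ x=−7/5=-1.4000; min R=1−1/(4·5/7)=0.6500>−1
Confirm numerically:
  x=-0.911: |R|=0.68180 <1
  x=-0.688: |R|=0.65010 <1
  x=-0.560: |R|=0.66400 <1
  x=-1.852: |R|=1.59793 >1
  x=-1.719: |R|=1.39169 >1
  x=-1.670: |R|=1.32207 >1
Stable set (-1.4000, 0).

(-1.4000,0); λ=-12 ⇒ h* = (7/5)/12 = 0.1167.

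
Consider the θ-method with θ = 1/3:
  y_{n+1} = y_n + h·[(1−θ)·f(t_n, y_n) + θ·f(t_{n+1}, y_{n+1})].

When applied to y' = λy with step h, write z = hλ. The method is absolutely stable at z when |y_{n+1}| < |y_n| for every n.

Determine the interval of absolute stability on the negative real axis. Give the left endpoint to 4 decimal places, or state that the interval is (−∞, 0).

On y'=λy, z=hλ:
  y_{n+1} = y_n + z·[2/3·y_n + 1/3·y_{n+1}] ⇒ (1 − 1/3z)y_{n+1} = (1 + 2/3z)y_n
  Hence R(z) = (1 + 2/3z)/(1 − 1/3z).

Solve |R(x)|<1 on ℝ⁻.
x=-1.69: |R|=0.0810
R=−1: 1+2/3x = −1+1/3x ⇒ -1/3x=2 ⇒ x=2/(-1/3)=-6.0000
Confirm numerically:
  x=-5.067: |R|=0.88434 <1
  x=-4.584: |R|=0.81329 <1
  x=-4.142: |R|=0.73985 <1
  x=-6.520: |R|=1.05462 >1
  x=-6.051: |R|=1.00563 >1
Interval (-6.0000, 0).

(-6.0000, 0).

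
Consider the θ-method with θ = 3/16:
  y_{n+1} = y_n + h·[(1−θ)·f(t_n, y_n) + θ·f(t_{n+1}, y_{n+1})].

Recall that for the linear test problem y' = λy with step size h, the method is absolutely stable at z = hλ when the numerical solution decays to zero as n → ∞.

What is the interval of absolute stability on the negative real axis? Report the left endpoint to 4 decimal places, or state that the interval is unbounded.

Test eqn y'=λy, z=hλ:
  y_{n+1} = y_n + z·[13/16·y_n + 3/16·y_{n+1}] ⇒ (1 − 3/16z)y_{n+1} = (1 + 13/16z)y_n
  ⇒ R(z) = (1 + 13/16z)/(1 − 3/16z).

Boundary: |R(x)|=1, x<0.
x=-1.14: |R|=0.0608
R=−1: 1+13/16x = −1+3/16x ⇒ -5/8x=2 ⇒ x=2/(-5/8)=-3.2000
Confirm numerically:
  x=-2.682: |R|=0.78458 <1
  x=-2.092: |R|=0.50260 <1
  x=-1.781: |R|=0.33515 <1
  x=-3.483: |R|=1.10700 >1
  x=-3.340: |R|=1.05380 >1
So |R|<1 on (-3.2000, 0).

z∈(-3.2000,0).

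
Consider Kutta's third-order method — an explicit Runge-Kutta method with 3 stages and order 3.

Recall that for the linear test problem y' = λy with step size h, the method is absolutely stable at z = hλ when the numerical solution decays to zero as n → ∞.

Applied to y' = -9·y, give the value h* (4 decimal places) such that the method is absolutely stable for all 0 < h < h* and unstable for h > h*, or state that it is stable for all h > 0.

Set f=λy, z=hλ:
  order 3, 3-stage ⇒ R(z)=1+z+z^2/2+z^3/6
  (e.g. R(-1.2)=0.23200, |R|=0.23200)

Solve |R(x)|<1 on ℝ⁻.
x=-1.2: |R|=0.2320
|R(-2.89)|=1.7369 |R(-2.01)|=0.3434 |R(-1.42)|=0.1110
Bisect:
  x_lo=-2.9001 |R|=1.7600  x_hi=-0.1223 |R|=0.8849
  mid=-1.51117 |R|=0.05549 →hi
  mid=-2.20562 |R|=0.56154 →hi
  mid=-2.55285 |R|=1.06716 →lo
  mid=-2.37923 |R|=0.79356 →hi
  mid=-2.46604 |R|=0.92484 →hi
  mid=-2.50944 |R|=0.99458 →hi
  mid=-2.53114 |R|=1.03051 →lo
  mid=-2.52029 |R|=1.01245 →lo
  mid=-2.51487 |R|=1.00349 →lo
  mid=-2.51216 |R|=0.99903 →hi
  ...
  [-2.51283,-2.51266] ⇒ x*=-2.5127
Stable set (-2.5127, 0).

(-2.5127,0); λ=-9 ⇒ h* = 0.2792.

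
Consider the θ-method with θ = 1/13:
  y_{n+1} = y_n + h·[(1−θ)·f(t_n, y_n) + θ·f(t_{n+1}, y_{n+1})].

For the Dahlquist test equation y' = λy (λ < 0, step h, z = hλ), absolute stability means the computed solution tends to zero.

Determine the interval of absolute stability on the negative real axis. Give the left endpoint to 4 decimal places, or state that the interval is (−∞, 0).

(-2.3636, 0).

Test eqn y'=λy, z=hλ:
  y_{n+1} = y_n + z·[12/13·y_n + 1/13·y_{n+1}] ⇒ (1 − 1/13z)y_{n+1} = (1 + 12/13z)y_n
  so R(z) = (1 + 12/13z)/(1 − 1/13z).

Find x<0 with |R(x)|<1.
x=-1.48: |R|=0.3287
R=−1: 1+12/13x = −1+1/13x ⇒ -11/13x=2 ⇒ x=2/(-11/13)=-2.3636
Confirm numerically:
  x=-2.202: |R|=0.88304 <1
  x=-1.705: |R|=0.50731 <1
  x=-1.332: |R|=0.20821 <1
  x=-1.199: |R|=0.09775 <1
  x=-2.912: |R|=1.37908 >1
  x=-2.799: |R|=1.30312 >1
  x=-2.609: |R|=1.17291 >1
Stable set (-2.3636, 0).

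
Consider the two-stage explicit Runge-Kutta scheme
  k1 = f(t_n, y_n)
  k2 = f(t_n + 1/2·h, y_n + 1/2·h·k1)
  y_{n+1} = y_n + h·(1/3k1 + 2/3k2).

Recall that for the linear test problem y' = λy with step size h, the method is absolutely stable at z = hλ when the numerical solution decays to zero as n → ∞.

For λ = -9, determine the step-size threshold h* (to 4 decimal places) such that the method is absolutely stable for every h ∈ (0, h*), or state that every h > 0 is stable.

Test eqn y'=λy, z=hλ:
  k1=λy_n ⇒ h·k1=z·y_n;  k2=λ(1+1/2z)y_n ⇒ h·k2=z(1+1/2z)y_n
  y_{n+1}/y_n = 1 + 1/3z + 2/3z(1+1/2z) = 1 + z + 1/3z²
  ⇒ R(z) = 1 + z + 1/3z².

Solve |R(x)|<1 on ℝ⁻.
x=-0.61: |R|=0.5140
R=1: x+1/3x²=0 ⇒ x=−3=-3.0000; min R=1−1/(4·1/3)=0.2500>−1
Confirm numerically:
  x=-2.900: |R|=0.90333 <1
  x=-1.368: |R|=0.25581 <1
  x=-1.295: |R|=0.26401 <1
  x=-3.368: |R|=1.41314 >1
  x=-3.246: |R|=1.26617 >1
  x=-3.233: |R|=1.25110 >1
Interval (-3.0000, 0).

(-3.0000,0); λ=-9 ⇒ h* = (3)/9 = 0.3333.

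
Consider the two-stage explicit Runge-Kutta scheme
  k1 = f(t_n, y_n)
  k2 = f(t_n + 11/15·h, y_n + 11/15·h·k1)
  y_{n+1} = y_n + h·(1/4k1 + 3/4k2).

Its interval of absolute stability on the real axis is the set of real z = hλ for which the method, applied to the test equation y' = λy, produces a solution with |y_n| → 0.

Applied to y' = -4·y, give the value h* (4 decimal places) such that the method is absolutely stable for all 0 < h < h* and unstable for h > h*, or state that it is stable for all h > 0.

(-1.8182,0); λ=-4 ⇒ h* = (20/11)/4 = 0.4545.

With y'=λy (z=hλ):
  k1=λy_n ⇒ h·k1=z·y_n;  k2=λ(1+11/15z)y_n ⇒ h·k2=z(1+11/15z)y_n
  y_{n+1}/y_n = 1 + 1/4z + 3/4z(1+11/15z) = 1 + z + 11/20z²
  ⇒ R(z) = 1 + z + 11/20z².

Find x<0 with |R(x)|<1.
x=-1.29: |R|=0.6253
R=1: x+11/20x²=0 ⇒ x=−20/11=-1.8182; min R=1−1/(4·11/20)=0.5455>−1
Confirm numerically:
  x=-1.794: |R|=0.97614 <1
  x=-1.777: |R|=0.95975 <1
  x=-1.349: |R|=0.65189 <1
  x=-1.061: |R|=0.55815 <1
  x=-2.277: |R|=1.57460 >1
  x=-2.181: |R|=1.43522 >1
  x=-1.928: |R|=1.11645 >1
So |R|<1 on (-1.8182, 0).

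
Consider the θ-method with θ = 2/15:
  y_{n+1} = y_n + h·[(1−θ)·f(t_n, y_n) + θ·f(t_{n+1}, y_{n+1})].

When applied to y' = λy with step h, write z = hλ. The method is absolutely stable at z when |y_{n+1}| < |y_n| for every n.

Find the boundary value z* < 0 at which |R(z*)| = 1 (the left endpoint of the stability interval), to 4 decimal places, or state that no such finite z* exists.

On y'=λy, z=hλ:
  y_{n+1} = y_n + z·[13/15·y_n + 2/15·y_{n+1}] ⇒ (1 − 2/15z)y_{n+1} = (1 + 13/15z)y_n
  so R(z) = (1 + 13/15z)/(1 − 2/15z).

Need |R(x)|<1, x<0.
x=-0.43: |R|=0.5933
R=−1: 1+13/15x = −1+2/15x ⇒ -11/15x=2 ⇒ x=2/(-11/15)=-2.7273
Confirm numerically:
  x=-2.201: |R|=0.70163 <1
  x=-1.923: |R|=0.53056 <1
  x=-1.703: |R|=0.38786 <1
  x=-1.625: |R|=0.33562 <1
  x=-3.172: |R|=1.22920 >1
  x=-2.764: |R|=1.01968 >1
Interval (-2.7273, 0).

left endpoint -2.7273.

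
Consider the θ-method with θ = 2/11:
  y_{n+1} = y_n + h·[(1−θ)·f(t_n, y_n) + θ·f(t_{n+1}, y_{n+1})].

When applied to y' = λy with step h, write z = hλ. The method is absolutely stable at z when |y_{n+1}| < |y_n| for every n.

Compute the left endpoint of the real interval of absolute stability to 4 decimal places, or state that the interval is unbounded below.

On y'=λy, z=hλ:
  y_{n+1} = y_n + z·[9/11·y_n + 2/11·y_{n+1}] ⇒ (1 − 2/11z)y_{n+1} = (1 + 9/11z)y_n
  Hence R(z) = (1 + 9/11z)/(1 − 2/11z).

Boundary: |R(x)|=1, x<0.
x=-1.19: |R|=0.0217
R=−1: 1+9/11x = −1+2/11x ⇒ -7/11x=2 ⇒ x=2/(-7/11)=-3.1429
Confirm numerically:
  x=-2.649: |R|=0.78789 <1
  x=-2.411: |R|=0.67621 <1
  x=-2.181: |R|=0.56171 <1
  x=-1.616: |R|=0.24902 <1
  x=-3.247: |R|=1.04167 >1
  x=-3.236: |R|=1.03732 >1
  x=-3.227: |R|=1.03375 >1
So |R|<1 on (-3.1429, 0).

z* = -3.1429.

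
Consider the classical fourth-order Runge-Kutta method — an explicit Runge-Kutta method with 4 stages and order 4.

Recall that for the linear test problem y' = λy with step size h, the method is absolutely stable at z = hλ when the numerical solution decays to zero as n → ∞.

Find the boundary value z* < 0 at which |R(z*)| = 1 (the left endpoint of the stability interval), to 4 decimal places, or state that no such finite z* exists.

Set f=λy, z=hλ:
  order 4, 4-stage ⇒ R(z)=1+z+z^2/2+z^3/6+z^4/24
  (e.g. R(-1.78)=0.28252, |R|=0.28252)

Need |R(x)|<1, x<0.
x=-1.78: |R|=0.2825
|R(-1.57)|=0.2706 |R(-1.34)|=0.2911 |R(-0.67)|=0.5127
Bisect:
  x_lo=-3.3999 |R|=2.3972  x_hi=-0.3763 |R|=0.6864
  mid=-1.88813 |R|=0.30207 →hi
  mid=-2.64402 |R|=0.80708 →hi
  mid=-3.02197 |R|=1.41955 →lo
  mid=-2.83300 |R|=1.07434 →lo
  mid=-2.73851 |R|=0.93173 →hi
  mid=-2.78576 |R|=1.00070 →lo
  mid=-2.76213 |R|=0.96564 →hi
  mid=-2.77394 |R|=0.98302 →hi
  mid=-2.77985 |R|=0.99182 →hi
  mid=-2.78280 |R|=0.99625 →hi
  ...
  [-2.78539,-2.78520] ⇒ x*=-2.7853
Interval (-2.7853, 0).

z* = -2.7853.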